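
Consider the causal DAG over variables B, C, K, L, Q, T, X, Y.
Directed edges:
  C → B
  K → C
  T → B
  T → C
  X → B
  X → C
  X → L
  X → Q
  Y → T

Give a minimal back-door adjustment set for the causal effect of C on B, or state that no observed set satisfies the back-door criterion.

C→B: minimal back-door set {T, X}.

desc(C)\{C}={B}; candidates ⊆ {K,L,Q,T,X,Y}.
size 0: {}; under {} C still reaches {B,K,L,Q,T,X,Y} ∋ B.
size 1: {K}, {L}, {Q} …(+3); under {K} C still reaches {B,L,Q,T,X,Y} ∋ B.
{T,X}: C⊥B given {T,X} in G with C→· removed — back-door holds.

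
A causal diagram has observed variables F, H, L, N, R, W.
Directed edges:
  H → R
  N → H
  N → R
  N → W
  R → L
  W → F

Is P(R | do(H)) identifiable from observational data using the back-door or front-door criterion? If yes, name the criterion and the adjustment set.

P(R|do(H)): backdoor, adjust for {N}.

desc(H)\{H}={L,R}; candidates ⊆ {F,N,W}.
size 0: {}; under {} H still reaches {F,L,N,R,W} ∋ R.
{N}: H⊥R given {N} in G with H→· removed — back-door holds.
P(R|do(H)) = Σ_{N} P(R|H,N)·P(N).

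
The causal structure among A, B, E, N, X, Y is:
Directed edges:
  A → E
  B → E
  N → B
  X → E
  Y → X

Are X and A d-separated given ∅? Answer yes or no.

Yes — X ⊥ A | ∅.

Bayes-Ball from X | ∅ reaches {E,Y}.
A ∉ reach(X|∅) ⇒ X ⊥ A | ∅.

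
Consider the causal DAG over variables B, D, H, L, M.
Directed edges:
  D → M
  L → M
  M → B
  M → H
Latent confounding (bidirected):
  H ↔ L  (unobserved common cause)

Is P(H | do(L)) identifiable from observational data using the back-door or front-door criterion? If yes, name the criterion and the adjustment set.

P(H|do(L)): frontdoor, adjust for {M}.

desc(L)\{L}={B,H,M}; candidates ⊆ {D}.
L↔H: latent back-door arc(s) into L.
size 0: {}; under {} L still reaches {H} ∋ H.
size 1: {D}; under {D} L still reaches {H} ∋ H.
L↔H cannot be blocked by any observed set — no back-door set.
{M}: (i) intercepts every directed L→H path; (ii) no back-door L→{M}; (iii) {L} blocks every back-door {M}→H. Front-door holds.
P(H|do(L)) = Σ_{M} P(M|L) Σ_{L'} P(H|M,L')P(L').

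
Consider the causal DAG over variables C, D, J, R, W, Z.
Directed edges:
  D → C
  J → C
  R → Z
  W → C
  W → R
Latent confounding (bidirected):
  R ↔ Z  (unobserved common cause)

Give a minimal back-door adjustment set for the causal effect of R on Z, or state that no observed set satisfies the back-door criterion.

desc(R)\{R}={Z}; candidates ⊆ {C,D,J,W}.
R↔Z: latent back-door arc(s) into R.
size 0: {}; under {} R still reaches {C,W,Z} ∋ Z.
size 1: {C}, {D}, {J} …(+1); under {C} R still reaches {D,J,W,Z} ∋ Z.
size 2: {C,D}, {C,J}, {C,W} …(+3); under {C,D} R still reaches {J,W,Z} ∋ Z.
R↔Z cannot be blocked by any observed set — no back-door set.

R→Z: no observed back-door set.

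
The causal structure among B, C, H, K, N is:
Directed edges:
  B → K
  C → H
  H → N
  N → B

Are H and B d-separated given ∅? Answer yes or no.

Bayes-Ball from H | ∅ reaches {B,C,K,N}.
B ∈ reach(H|∅) ⇒ H ⊥̸ B | ∅.

No — H and B are d-connected given ∅.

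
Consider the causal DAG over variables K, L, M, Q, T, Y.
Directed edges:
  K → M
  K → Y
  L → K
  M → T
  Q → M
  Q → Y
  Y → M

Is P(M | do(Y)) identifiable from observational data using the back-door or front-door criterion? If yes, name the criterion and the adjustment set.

P(M|do(Y)): backdoor, adjust for {K, Q}.

desc(Y)\{Y}={M,T}; candidates ⊆ {K,L,Q}.
size 0: {}; under {} Y still reaches {K,L,M,Q,T} ∋ M.
size 1: {K}, {L}, {Q}; under {K} Y still reaches {M,Q,T} ∋ M.
{K,Q}: Y⊥M given {K,Q} in G with Y→· removed — back-door holds.
P(M|do(Y)) = Σ_{K,Q} P(M|Y,K,Q)·P(K,Q).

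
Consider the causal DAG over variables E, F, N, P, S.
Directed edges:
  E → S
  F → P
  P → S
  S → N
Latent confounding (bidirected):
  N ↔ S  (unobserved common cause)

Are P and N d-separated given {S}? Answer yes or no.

No — P and N are d-connected given {S}.

Bayes-Ball from P | {S} reaches {E,F,N}.
N ∈ reach(P|{S}) ⇒ P ⊥̸ N | {S}.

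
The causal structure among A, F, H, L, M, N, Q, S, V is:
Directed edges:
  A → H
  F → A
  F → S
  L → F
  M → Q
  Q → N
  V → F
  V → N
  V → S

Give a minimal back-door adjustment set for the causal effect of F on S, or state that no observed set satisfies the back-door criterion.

desc(F)\{F}={A,H,S}; candidates ⊆ {L,M,N,Q,V}.
size 0: {}; under {} F still reaches {L,N,S,V} ∋ S.
{V}: F⊥S given {V} in G with F→· removed — back-door holds.

F→S: minimal back-door set {V}.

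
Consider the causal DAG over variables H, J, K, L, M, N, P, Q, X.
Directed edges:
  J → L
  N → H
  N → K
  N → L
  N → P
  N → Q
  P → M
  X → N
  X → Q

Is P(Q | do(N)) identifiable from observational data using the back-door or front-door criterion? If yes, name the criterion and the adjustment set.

desc(N)\{N}={H,K,L,M,P,Q}; candidates ⊆ {J,X}.
size 0: {}; under {} N still reaches {Q,X} ∋ Q.
{X}: N⊥Q given {X} in G with N→· removed — back-door holds.
P(Q|do(N)) = Σ_{X} P(Q|N,X)·P(X).

P(Q|do(N)): backdoor, adjust for {X}.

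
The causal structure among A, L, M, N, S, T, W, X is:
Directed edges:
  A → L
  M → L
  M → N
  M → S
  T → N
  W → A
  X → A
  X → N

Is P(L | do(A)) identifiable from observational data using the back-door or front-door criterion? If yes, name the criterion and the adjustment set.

desc(A)\{A}={L}; candidates ⊆ {M,N,S,T,W,X}.
∅: A⊥L given ∅ in G with A→· removed — back-door holds.
P(L|do(A)) = P(L|A) — no adjustment needed.

P(L|do(A)): backdoor, adjust for ∅.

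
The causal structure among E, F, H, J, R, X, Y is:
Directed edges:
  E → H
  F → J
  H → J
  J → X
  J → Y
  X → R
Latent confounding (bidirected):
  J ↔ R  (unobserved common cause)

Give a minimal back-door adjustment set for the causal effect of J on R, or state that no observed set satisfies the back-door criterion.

J→R: no observed back-door set.

desc(J)\{J}={R,X,Y}; candidates ⊆ {E,F,H}.
J↔R: latent back-door arc(s) into J.
size 0: {}; under {} J still reaches {E,F,H,R} ∋ R.
size 1: {E}, {F}, {H}; under {E} J still reaches {F,H,R} ∋ R.
size 2: {E,F}, {E,H}, {F,H}; under {E,F} J still reaches {H,R} ∋ R.
J↔R cannot be blocked by any observed set — no back-door set.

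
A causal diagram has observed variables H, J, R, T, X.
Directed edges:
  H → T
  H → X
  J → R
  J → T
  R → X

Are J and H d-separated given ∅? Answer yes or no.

Bayes-Ball from J | ∅ reaches {R,T,X}.
H ∉ reach(J|∅) ⇒ J ⊥ H | ∅.

Yes — J ⊥ H | ∅.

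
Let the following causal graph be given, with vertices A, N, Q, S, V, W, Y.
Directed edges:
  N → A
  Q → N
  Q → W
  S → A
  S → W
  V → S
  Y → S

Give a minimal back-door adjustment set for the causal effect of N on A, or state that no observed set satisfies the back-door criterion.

N→A: minimal back-door set ∅.

desc(N)\{N}={A}; candidates ⊆ {Q,S,V,W,Y}.
∅: N⊥A given ∅ in G with N→· removed — back-door holds.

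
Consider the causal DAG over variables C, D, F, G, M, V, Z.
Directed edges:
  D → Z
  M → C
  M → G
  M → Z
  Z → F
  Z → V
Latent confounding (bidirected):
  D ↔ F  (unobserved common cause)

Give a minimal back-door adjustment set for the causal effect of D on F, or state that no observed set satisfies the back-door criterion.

D→F: no observed back-door set.

desc(D)\{D}={F,V,Z}; candidates ⊆ {C,G,M}.
D↔F: latent back-door arc(s) into D.
size 0: {}; under {} D still reaches {F} ∋ F.
size 1: {C}, {G}, {M}; under {C} D still reaches {F} ∋ F.
size 2: {C,G}, {C,M}, {G,M}; under {C,G} D still reaches {F} ∋ F.
D↔F cannot be blocked by any observed set — no back-door set.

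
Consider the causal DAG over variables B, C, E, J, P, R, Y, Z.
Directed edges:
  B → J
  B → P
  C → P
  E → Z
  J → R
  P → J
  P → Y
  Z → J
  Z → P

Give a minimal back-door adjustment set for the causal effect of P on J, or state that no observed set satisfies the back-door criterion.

desc(P)\{P}={J,R,Y}; candidates ⊆ {B,C,E,Z}.
size 0: {}; under {} P still reaches {B,C,E,J,R,Z} ∋ J.
size 1: {B}, {C}, {E} …(+1); under {B} P still reaches {C,E,J,R,Z} ∋ J.
{B,Z}: P⊥J given {B,Z} in G with P→· removed — back-door holds.

P→J: minimal back-door set {B, Z}.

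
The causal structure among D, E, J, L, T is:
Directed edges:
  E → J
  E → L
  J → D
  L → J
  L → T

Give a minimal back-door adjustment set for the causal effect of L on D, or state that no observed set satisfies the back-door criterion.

L→D: minimal back-door set {E}.

desc(L)\{L}={D,J,T}; candidates ⊆ {E}.
size 0: {}; under {} L still reaches {D,E,J} ∋ D.
{E}: L⊥D given {E} in G with L→· removed — back-door holds.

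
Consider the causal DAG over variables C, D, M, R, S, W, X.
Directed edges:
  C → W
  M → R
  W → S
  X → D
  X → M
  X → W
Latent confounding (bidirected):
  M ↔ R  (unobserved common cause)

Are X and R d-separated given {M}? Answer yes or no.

Bayes-Ball from X | {M} reaches {D,R,S,W}.
R ∈ reach(X|{M}) ⇒ X ⊥̸ R | {M}.

No — X and R are d-connected given {M}.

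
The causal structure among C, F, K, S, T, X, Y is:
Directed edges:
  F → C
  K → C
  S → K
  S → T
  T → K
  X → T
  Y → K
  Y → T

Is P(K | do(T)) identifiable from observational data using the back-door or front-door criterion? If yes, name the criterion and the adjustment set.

P(K|do(T)): backdoor, adjust for {S, Y}.

desc(T)\{T}={C,K}; candidates ⊆ {F,S,X,Y}.
size 0: {}; under {} T still reaches {C,K,S,X,Y} ∋ K.
size 1: {F}, {S}, {X} …(+1); under {F} T still reaches {C,K,S,X,Y} ∋ K.
{S,Y}: T⊥K given {S,Y} in G with T→· removed — back-door holds.
P(K|do(T)) = Σ_{S,Y} P(K|T,S,Y)·P(S,Y).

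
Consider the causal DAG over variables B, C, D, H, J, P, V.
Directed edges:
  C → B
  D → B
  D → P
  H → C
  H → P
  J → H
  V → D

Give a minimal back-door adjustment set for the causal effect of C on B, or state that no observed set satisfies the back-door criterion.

desc(C)\{C}={B}; candidates ⊆ {D,H,J,P,V}.
∅: C⊥B given ∅ in G with C→· removed — back-door holds.

C→B: minimal back-door set ∅.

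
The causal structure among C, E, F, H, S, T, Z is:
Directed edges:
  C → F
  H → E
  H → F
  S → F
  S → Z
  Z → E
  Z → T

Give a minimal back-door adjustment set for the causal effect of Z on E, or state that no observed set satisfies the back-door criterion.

desc(Z)\{Z}={E,T}; candidates ⊆ {C,F,H,S}.
∅: Z⊥E given ∅ in G with Z→· removed — back-door holds.

Z→E: minimal back-door set ∅.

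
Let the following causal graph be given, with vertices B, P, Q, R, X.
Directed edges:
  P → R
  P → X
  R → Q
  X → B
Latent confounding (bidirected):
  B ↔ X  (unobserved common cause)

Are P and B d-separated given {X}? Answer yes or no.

Bayes-Ball from P | {X} reaches {B,Q,R}.
B ∈ reach(P|{X}) ⇒ P ⊥̸ B | {X}.

No — P and B are d-connected given {X}.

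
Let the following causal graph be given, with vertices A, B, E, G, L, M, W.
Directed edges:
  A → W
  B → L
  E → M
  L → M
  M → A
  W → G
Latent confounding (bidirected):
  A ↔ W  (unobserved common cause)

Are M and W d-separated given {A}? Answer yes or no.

No — M and W are d-connected given {A}.

Bayes-Ball from M | {A} reaches {B,E,G,L,W}.
W ∈ reach(M|{A}) ⇒ M ⊥̸ W | {A}.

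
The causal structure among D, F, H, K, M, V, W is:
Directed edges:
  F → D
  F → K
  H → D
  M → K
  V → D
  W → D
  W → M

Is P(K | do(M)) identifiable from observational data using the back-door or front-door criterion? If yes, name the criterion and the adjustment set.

P(K|do(M)): backdoor, adjust for ∅.

desc(M)\{M}={K}; candidates ⊆ {D,F,H,V,W}.
∅: M⊥K given ∅ in G with M→· removed — back-door holds.
P(K|do(M)) = P(K|M) — no adjustment needed.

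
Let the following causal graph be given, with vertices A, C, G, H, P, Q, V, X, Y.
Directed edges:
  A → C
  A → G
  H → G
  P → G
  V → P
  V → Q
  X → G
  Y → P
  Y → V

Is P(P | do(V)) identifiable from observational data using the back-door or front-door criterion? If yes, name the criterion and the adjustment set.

desc(V)\{V}={G,P,Q}; candidates ⊆ {A,C,H,X,Y}.
size 0: {}; under {} V still reaches {G,P,Y} ∋ P.
{Y}: V⊥P given {Y} in G with V→· removed — back-door holds.
P(P|do(V)) = Σ_{Y} P(P|V,Y)·P(Y).

P(P|do(V)): backdoor, adjust for {Y}.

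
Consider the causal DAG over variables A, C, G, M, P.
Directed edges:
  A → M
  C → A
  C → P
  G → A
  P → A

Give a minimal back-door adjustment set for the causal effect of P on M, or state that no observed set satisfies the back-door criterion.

desc(P)\{P}={A,M}; candidates ⊆ {C,G}.
size 0: {}; under {} P still reaches {A,C,M} ∋ M.
{C}: P⊥M given {C} in G with P→· removed — back-door holds.

P→M: minimal back-door set {C}.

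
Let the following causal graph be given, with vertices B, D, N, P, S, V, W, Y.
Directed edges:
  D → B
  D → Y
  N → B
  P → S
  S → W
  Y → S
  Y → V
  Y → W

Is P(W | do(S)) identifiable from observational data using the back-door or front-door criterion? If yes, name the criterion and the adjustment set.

desc(S)\{S}={W}; candidates ⊆ {B,D,N,P,V,Y}.
size 0: {}; under {} S still reaches {B,D,P,V,W,Y} ∋ W.
{Y}: S⊥W given {Y} in G with S→· removed — back-door holds.
P(W|do(S)) = Σ_{Y} P(W|S,Y)·P(Y).

P(W|do(S)): backdoor, adjust for {Y}.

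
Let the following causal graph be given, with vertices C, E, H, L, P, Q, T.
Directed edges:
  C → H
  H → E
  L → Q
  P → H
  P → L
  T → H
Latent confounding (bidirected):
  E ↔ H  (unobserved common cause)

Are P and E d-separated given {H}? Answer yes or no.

No — P and E are d-connected given {H}.

Bayes-Ball from P | {H} reaches {C,E,L,Q,T}.
E ∈ reach(P|{H}) ⇒ P ⊥̸ E | {H}.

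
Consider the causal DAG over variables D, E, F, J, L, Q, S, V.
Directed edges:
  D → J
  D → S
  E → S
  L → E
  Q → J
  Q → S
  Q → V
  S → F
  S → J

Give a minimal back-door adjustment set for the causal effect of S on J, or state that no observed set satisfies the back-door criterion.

S→J: minimal back-door set {D, Q}.

desc(S)\{S}={F,J}; candidates ⊆ {D,E,L,Q,V}.
size 0: {}; under {} S still reaches {D,E,J,L,Q,V} ∋ J.
size 1: {D}, {E}, {L} …(+2); under {D} S still reaches {E,J,L,Q,V} ∋ J.
{D,Q}: S⊥J given {D,Q} in G with S→· removed — back-door holds.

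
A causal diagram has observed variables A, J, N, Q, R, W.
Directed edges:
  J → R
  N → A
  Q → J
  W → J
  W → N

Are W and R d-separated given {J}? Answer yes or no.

Yes — W ⊥ R | {J}.

Bayes-Ball from W | {J} reaches {A,N,Q}.
R ∉ reach(W|{J}) ⇒ W ⊥ R | {J}.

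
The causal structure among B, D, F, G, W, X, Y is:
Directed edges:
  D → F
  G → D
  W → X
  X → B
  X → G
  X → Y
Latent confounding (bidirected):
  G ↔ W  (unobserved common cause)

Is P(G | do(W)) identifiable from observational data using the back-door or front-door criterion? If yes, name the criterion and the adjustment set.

P(G|do(W)): frontdoor, adjust for {X}.

desc(W)\{W}={B,D,F,G,X,Y}; candidates ⊆ {—}.
W↔G: latent back-door arc(s) into W.
size 0: {}; under {} W still reaches {D,F,G} ∋ G.
W↔G cannot be blocked by any observed set — no back-door set.
{X}: (i) intercepts every directed W→G path; (ii) no back-door W→{X}; (iii) {W} blocks every back-door {X}→G. Front-door holds.
P(G|do(W)) = Σ_{X} P(X|W) Σ_{W'} P(G|X,W')P(W').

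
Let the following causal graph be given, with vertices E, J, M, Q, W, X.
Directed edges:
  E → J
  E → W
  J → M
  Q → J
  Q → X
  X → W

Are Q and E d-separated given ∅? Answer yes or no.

Bayes-Ball from Q | ∅ reaches {J,M,W,X}.
E ∉ reach(Q|∅) ⇒ Q ⊥ E | ∅.

Yes — Q ⊥ E | ∅.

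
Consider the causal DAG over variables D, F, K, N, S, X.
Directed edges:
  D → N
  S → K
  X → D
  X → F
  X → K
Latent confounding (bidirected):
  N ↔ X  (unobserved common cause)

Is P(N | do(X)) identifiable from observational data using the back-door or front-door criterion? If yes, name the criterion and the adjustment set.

P(N|do(X)): frontdoor, adjust for {D}.

desc(X)\{X}={D,F,K,N}; candidates ⊆ {S}.
X↔N: latent back-door arc(s) into X.
size 0: {}; under {} X still reaches {N} ∋ N.
size 1: {S}; under {S} X still reaches {N} ∋ N.
X↔N cannot be blocked by any observed set — no back-door set.
{D}: (i) intercepts every directed X→N path; (ii) no back-door X→{D}; (iii) {X} blocks every back-door {D}→N. Front-door holds.
P(N|do(X)) = Σ_{D} P(D|X) Σ_{X'} P(N|D,X')P(X').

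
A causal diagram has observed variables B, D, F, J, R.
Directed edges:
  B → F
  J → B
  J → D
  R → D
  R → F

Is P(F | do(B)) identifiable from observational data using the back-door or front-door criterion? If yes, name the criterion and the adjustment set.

P(F|do(B)): backdoor, adjust for ∅.

desc(B)\{B}={F}; candidates ⊆ {D,J,R}.
∅: B⊥F given ∅ in G with B→· removed — back-door holds.
P(F|do(B)) = P(F|B) — no adjustment needed.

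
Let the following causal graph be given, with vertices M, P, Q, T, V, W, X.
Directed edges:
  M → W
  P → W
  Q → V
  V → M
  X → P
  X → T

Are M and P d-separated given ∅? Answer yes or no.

Yes — M ⊥ P | ∅.

Bayes-Ball from M | ∅ reaches {Q,V,W}.
P ∉ reach(M|∅) ⇒ M ⊥ P | ∅.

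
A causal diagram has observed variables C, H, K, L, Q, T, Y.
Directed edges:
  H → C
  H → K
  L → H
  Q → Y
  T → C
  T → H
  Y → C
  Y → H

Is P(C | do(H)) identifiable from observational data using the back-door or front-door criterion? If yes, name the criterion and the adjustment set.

P(C|do(H)): backdoor, adjust for {T, Y}.

desc(H)\{H}={C,K}; candidates ⊆ {L,Q,T,Y}.
size 0: {}; under {} H still reaches {C,L,Q,T,Y} ∋ C.
size 1: {L}, {Q}, {T} …(+1); under {L} H still reaches {C,Q,T,Y} ∋ C.
{T,Y}: H⊥C given {T,Y} in G with H→· removed — back-door holds.
P(C|do(H)) = Σ_{T,Y} P(C|H,T,Y)·P(T,Y).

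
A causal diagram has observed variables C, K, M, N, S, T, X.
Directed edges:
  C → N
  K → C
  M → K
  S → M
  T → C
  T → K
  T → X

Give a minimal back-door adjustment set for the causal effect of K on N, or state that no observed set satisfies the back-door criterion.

K→N: minimal back-door set {T}.

desc(K)\{K}={C,N}; candidates ⊆ {M,S,T,X}.
size 0: {}; under {} K still reaches {C,M,N,S,T,X} ∋ N.
{T}: K⊥N given {T} in G with K→· removed — back-door holds.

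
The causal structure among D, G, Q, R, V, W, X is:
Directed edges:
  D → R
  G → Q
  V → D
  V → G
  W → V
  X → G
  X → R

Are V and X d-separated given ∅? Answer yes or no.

Bayes-Ball from V | ∅ reaches {D,G,Q,R,W}.
X ∉ reach(V|∅) ⇒ V ⊥ X | ∅.

Yes — V ⊥ X | ∅.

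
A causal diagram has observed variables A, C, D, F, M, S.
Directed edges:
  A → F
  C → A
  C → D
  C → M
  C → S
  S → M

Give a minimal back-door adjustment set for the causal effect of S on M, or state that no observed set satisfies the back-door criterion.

desc(S)\{S}={M}; candidates ⊆ {A,C,D,F}.
size 0: {}; under {} S still reaches {A,C,D,F,M} ∋ M.
{C}: S⊥M given {C} in G with S→· removed — back-door holds.

S→M: minimal back-door set {C}.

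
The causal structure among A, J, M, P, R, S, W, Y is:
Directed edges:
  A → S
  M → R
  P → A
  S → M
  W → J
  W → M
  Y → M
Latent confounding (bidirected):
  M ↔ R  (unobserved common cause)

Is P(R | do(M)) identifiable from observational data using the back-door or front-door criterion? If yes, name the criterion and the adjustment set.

P(R|do(M)): not identifiable (no BD/FD set).

desc(M)\{M}={R}; candidates ⊆ {A,J,P,S,W,Y}.
M↔R: latent back-door arc(s) into M.
size 0: {}; under {} M still reaches {A,J,P,R,S,W,Y} ∋ R.
size 1: {A}, {J}, {P} …(+3); under {A} M still reaches {J,R,S,W,Y} ∋ R.
size 2: {A,J}, {A,P}, {A,S} …(+12); under {A,J} M still reaches {R,S,W,Y} ∋ R.
M↔R cannot be blocked by any observed set — no back-door set.
No mediator lies on a directed M→…→R path.
Neither criterion identifies P(R|do(M)) in this graph.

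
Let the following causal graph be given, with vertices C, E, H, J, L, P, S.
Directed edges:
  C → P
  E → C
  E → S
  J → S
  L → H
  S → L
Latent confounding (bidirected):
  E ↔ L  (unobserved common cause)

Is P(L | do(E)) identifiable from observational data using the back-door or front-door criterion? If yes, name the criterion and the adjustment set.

desc(E)\{E}={C,H,L,P,S}; candidates ⊆ {J}.
E↔L: latent back-door arc(s) into E.
size 0: {}; under {} E still reaches {H,L} ∋ L.
size 1: {J}; under {J} E still reaches {H,L} ∋ L.
E↔L cannot be blocked by any observed set — no back-door set.
{S}: (i) intercepts every directed E→L path; (ii) no back-door E→{S}; (iii) {E} blocks every back-door {S}→L. Front-door holds.
P(L|do(E)) = Σ_{S} P(S|E) Σ_{E'} P(L|S,E')P(E').

P(L|do(E)): frontdoor, adjust for {S}.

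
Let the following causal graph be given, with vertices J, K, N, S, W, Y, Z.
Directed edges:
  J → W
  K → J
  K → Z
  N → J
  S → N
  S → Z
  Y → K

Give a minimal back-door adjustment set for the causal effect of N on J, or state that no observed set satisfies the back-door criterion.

desc(N)\{N}={J,W}; candidates ⊆ {K,S,Y,Z}.
∅: N⊥J given ∅ in G with N→· removed — back-door holds.

N→J: minimal back-door set ∅.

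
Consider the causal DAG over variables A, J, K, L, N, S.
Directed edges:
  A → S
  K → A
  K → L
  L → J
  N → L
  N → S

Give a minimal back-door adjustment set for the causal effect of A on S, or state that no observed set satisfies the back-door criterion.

A→S: minimal back-door set ∅.

desc(A)\{A}={S}; candidates ⊆ {J,K,L,N}.
∅: A⊥S given ∅ in G with A→· removed — back-door holds.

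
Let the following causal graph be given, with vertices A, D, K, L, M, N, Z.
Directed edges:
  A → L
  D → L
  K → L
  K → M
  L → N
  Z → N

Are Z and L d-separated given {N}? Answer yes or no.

Bayes-Ball from Z | {N} reaches {A,D,K,L,M}.
L ∈ reach(Z|{N}) ⇒ Z ⊥̸ L | {N}.

No — Z and L are d-connected given {N}.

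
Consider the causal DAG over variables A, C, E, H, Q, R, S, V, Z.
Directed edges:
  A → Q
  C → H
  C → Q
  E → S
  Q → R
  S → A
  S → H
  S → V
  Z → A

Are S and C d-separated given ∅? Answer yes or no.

Yes — S ⊥ C | ∅.

Bayes-Ball from S | ∅ reaches {A,E,H,Q,R,V}.
C ∉ reach(S|∅) ⇒ S ⊥ C | ∅.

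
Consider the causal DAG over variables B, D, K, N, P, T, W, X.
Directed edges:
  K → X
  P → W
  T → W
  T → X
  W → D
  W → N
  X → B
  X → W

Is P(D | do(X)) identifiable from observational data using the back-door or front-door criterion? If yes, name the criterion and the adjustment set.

desc(X)\{X}={B,D,N,W}; candidates ⊆ {K,P,T}.
size 0: {}; under {} X still reaches {D,K,N,T,W} ∋ D.
{T}: X⊥D given {T} in G with X→· removed — back-door holds.
P(D|do(X)) = Σ_{T} P(D|X,T)·P(T).

P(D|do(X)): backdoor, adjust for {T}.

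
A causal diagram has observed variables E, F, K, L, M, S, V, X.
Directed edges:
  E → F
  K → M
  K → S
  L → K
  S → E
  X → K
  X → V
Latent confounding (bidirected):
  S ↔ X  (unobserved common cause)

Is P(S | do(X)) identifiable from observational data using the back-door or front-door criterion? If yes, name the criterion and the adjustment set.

P(S|do(X)): frontdoor, adjust for {K}.

desc(X)\{X}={E,F,K,M,S,V}; candidates ⊆ {L}.
X↔S: latent back-door arc(s) into X.
size 0: {}; under {} X still reaches {E,F,S} ∋ S.
size 1: {L}; under {L} X still reaches {E,F,S} ∋ S.
X↔S cannot be blocked by any observed set — no back-door set.
{K}: (i) intercepts every directed X→S path; (ii) no back-door X→{K}; (iii) {X} blocks every back-door {K}→S. Front-door holds.
P(S|do(X)) = Σ_{K} P(K|X) Σ_{X'} P(S|K,X')P(X').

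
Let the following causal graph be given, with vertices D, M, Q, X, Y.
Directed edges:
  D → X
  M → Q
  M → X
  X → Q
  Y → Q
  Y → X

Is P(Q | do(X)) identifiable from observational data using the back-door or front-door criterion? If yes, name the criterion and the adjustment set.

P(Q|do(X)): backdoor, adjust for {M, Y}.

desc(X)\{X}={Q}; candidates ⊆ {D,M,Y}.
size 0: {}; under {} X still reaches {D,M,Q,Y} ∋ Q.
size 1: {D}, {M}, {Y}; under {D} X still reaches {M,Q,Y} ∋ Q.
{M,Y}: X⊥Q given {M,Y} in G with X→· removed — back-door holds.
P(Q|do(X)) = Σ_{M,Y} P(Q|X,M,Y)·P(M,Y).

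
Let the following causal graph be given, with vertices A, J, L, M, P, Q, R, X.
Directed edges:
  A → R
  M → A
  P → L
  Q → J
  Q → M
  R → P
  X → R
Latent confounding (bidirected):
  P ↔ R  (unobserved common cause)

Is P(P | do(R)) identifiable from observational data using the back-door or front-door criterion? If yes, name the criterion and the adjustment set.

desc(R)\{R}={L,P}; candidates ⊆ {A,J,M,Q,X}.
R↔P: latent back-door arc(s) into R.
size 0: {}; under {} R still reaches {A,J,L,M,P,Q,X} ∋ P.
size 1: {A}, {J}, {M} …(+2); under {A} R still reaches {L,P,X} ∋ P.
size 2: {A,J}, {A,M}, {A,Q} …(+7); under {A,J} R still reaches {L,P,X} ∋ P.
R↔P cannot be blocked by any observed set — no back-door set.
No mediator lies on a directed R→…→P path.
Neither criterion identifies P(P|do(R)) in this graph.

P(P|do(R)): not identifiable (no BD/FD set).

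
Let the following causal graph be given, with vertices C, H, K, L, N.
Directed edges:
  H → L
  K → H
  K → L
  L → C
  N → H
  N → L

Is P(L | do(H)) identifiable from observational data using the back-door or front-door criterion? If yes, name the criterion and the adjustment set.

desc(H)\{H}={C,L}; candidates ⊆ {K,N}.
size 0: {}; under {} H still reaches {C,K,L,N} ∋ L.
size 1: {K}, {N}; under {K} H still reaches {C,L,N} ∋ L.
{K,N}: H⊥L given {K,N} in G with H→· removed — back-door holds.
P(L|do(H)) = Σ_{K,N} P(L|H,K,N)·P(K,N).

P(L|do(H)): backdoor, adjust for {K, N}.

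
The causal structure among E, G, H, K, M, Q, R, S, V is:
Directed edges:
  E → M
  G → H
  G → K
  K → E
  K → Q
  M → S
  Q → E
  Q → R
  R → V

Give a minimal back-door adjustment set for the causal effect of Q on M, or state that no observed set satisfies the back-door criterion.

desc(Q)\{Q}={E,M,R,S,V}; candidates ⊆ {G,H,K}.
size 0: {}; under {} Q still reaches {E,G,H,K,M,S} ∋ M.
{K}: Q⊥M given {K} in G with Q→· removed — back-door holds.

Q→M: minimal back-door set {K}.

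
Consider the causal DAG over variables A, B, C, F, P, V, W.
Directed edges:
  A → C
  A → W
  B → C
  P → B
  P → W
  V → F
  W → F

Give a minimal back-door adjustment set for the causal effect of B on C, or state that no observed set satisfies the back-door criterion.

desc(B)\{B}={C}; candidates ⊆ {A,F,P,V,W}.
∅: B⊥C given ∅ in G with B→· removed — back-door holds.

B→C: minimal back-door set ∅.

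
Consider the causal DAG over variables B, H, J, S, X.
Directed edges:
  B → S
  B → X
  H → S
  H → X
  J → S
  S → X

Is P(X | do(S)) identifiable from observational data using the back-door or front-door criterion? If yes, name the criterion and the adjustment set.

P(X|do(S)): backdoor, adjust for {B, H}.

desc(S)\{S}={X}; candidates ⊆ {B,H,J}.
size 0: {}; under {} S still reaches {B,H,J,X} ∋ X.
size 1: {B}, {H}, {J}; under {B} S still reaches {H,J,X} ∋ X.
{B,H}: S⊥X given {B,H} in G with S→· removed — back-door holds.
P(X|do(S)) = Σ_{B,H} P(X|S,B,H)·P(B,H).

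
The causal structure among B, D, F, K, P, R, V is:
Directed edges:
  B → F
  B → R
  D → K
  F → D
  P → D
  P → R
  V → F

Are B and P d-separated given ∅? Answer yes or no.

Yes — B ⊥ P | ∅.

Bayes-Ball from B | ∅ reaches {D,F,K,R}.
P ∉ reach(B|∅) ⇒ B ⊥ P | ∅.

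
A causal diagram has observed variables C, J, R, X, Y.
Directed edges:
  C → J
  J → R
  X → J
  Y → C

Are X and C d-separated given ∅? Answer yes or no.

Yes — X ⊥ C | ∅.

Bayes-Ball from X | ∅ reaches {J,R}.
C ∉ reach(X|∅) ⇒ X ⊥ C | ∅.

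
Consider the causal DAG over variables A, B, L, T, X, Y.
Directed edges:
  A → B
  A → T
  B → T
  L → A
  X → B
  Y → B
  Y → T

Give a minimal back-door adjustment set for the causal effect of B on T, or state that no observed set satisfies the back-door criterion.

desc(B)\{B}={T}; candidates ⊆ {A,L,X,Y}.
size 0: {}; under {} B still reaches {A,L,T,X,Y} ∋ T.
size 1: {A}, {L}, {X} …(+1); under {A} B still reaches {T,X,Y} ∋ T.
{A,Y}: B⊥T given {A,Y} in G with B→· removed — back-door holds.

B→T: minimal back-door set {A, Y}.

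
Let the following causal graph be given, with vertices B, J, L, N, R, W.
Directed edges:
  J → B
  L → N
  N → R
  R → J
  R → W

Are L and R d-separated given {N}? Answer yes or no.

Yes — L ⊥ R | {N}.

Bayes-Ball from L | {N} reaches ∅.
R ∉ reach(L|{N}) ⇒ L ⊥ R | {N}.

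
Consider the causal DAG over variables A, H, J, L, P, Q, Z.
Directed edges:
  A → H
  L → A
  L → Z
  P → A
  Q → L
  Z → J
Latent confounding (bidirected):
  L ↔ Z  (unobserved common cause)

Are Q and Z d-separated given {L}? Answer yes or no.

Bayes-Ball from Q | {L} reaches {J,Z}.
Z ∈ reach(Q|{L}) ⇒ Q ⊥̸ Z | {L}.

No — Q and Z are d-connected given {L}.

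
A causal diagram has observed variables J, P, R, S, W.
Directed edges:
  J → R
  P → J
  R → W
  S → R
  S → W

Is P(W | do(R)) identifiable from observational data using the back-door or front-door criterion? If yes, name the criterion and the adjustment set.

desc(R)\{R}={W}; candidates ⊆ {J,P,S}.
size 0: {}; under {} R still reaches {J,P,S,W} ∋ W.
{S}: R⊥W given {S} in G with R→· removed — back-door holds.
P(W|do(R)) = Σ_{S} P(W|R,S)·P(S).

P(W|do(R)): backdoor, adjust for {S}.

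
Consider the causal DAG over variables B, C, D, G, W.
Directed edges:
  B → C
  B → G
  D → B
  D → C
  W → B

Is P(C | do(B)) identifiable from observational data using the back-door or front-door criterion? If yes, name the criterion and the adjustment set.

desc(B)\{B}={C,G}; candidates ⊆ {D,W}.
size 0: {}; under {} B still reaches {C,D,W} ∋ C.
{D}: B⊥C given {D} in G with B→· removed — back-door holds.
P(C|do(B)) = Σ_{D} P(C|B,D)·P(D).

P(C|do(B)): backdoor, adjust for {D}.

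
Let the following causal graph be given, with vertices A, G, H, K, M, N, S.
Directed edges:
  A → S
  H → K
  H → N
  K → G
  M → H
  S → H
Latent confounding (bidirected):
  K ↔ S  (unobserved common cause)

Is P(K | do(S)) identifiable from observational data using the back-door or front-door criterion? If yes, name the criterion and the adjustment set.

desc(S)\{S}={G,H,K,N}; candidates ⊆ {A,M}.
S↔K: latent back-door arc(s) into S.
size 0: {}; under {} S still reaches {A,G,K} ∋ K.
size 1: {A}, {M}; under {A} S still reaches {G,K} ∋ K.
size 2: {A,M}; under {A,M} S still reaches {G,K} ∋ K.
S↔K cannot be blocked by any observed set — no back-door set.
{H}: (i) intercepts every directed S→K path; (ii) no back-door S→{H}; (iii) {S} blocks every back-door {H}→K. Front-door holds.
P(K|do(S)) = Σ_{H} P(H|S) Σ_{S'} P(K|H,S')P(S').

P(K|do(S)): frontdoor, adjust for {H}.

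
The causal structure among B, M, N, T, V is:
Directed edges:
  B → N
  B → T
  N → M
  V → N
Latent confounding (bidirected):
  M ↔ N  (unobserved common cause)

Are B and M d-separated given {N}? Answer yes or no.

Bayes-Ball from B | {N} reaches {M,T,V}.
M ∈ reach(B|{N}) ⇒ B ⊥̸ M | {N}.

No — B and M are d-connected given {N}.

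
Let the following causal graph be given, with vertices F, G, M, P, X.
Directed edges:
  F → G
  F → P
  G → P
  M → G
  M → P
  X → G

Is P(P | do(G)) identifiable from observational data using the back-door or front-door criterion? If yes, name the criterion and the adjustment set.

desc(G)\{G}={P}; candidates ⊆ {F,M,X}.
size 0: {}; under {} G still reaches {F,M,P,X} ∋ P.
size 1: {F}, {M}, {X}; under {F} G still reaches {M,P,X} ∋ P.
{F,M}: G⊥P given {F,M} in G with G→· removed — back-door holds.
P(P|do(G)) = Σ_{F,M} P(P|G,F,M)·P(F,M).

P(P|do(G)): backdoor, adjust for {F, M}.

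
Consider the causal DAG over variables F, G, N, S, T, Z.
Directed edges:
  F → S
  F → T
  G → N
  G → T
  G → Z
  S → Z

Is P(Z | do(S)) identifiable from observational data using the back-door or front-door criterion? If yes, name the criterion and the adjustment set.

P(Z|do(S)): backdoor, adjust for ∅.

desc(S)\{S}={Z}; candidates ⊆ {F,G,N,T}.
∅: S⊥Z given ∅ in G with S→· removed — back-door holds.
P(Z|do(S)) = P(Z|S) — no adjustment needed.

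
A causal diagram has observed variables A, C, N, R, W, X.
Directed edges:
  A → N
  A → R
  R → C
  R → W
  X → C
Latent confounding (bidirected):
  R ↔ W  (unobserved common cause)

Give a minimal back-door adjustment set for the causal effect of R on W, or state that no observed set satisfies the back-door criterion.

R→W: no observed back-door set.

desc(R)\{R}={C,W}; candidates ⊆ {A,N,X}.
R↔W: latent back-door arc(s) into R.
size 0: {}; under {} R still reaches {A,N,W} ∋ W.
size 1: {A}, {N}, {X}; under {A} R still reaches {W} ∋ W.
size 2: {A,N}, {A,X}, {N,X}; under {A,N} R still reaches {W} ∋ W.
R↔W cannot be blocked by any observed set — no back-door set.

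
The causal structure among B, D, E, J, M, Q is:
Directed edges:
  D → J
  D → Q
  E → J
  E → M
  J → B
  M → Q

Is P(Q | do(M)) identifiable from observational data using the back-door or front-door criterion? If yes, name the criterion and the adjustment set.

desc(M)\{M}={Q}; candidates ⊆ {B,D,E,J}.
∅: M⊥Q given ∅ in G with M→· removed — back-door holds.
P(Q|do(M)) = P(Q|M) — no adjustment needed.

P(Q|do(M)): backdoor, adjust for ∅.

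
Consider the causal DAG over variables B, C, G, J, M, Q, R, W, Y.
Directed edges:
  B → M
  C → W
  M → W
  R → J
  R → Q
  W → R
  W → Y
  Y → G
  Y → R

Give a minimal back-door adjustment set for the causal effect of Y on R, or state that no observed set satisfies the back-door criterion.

Y→R: minimal back-door set {W}.

desc(Y)\{Y}={G,J,Q,R}; candidates ⊆ {B,C,M,W}.
size 0: {}; under {} Y still reaches {B,C,J,M,Q,R,W} ∋ R.
{W}: Y⊥R given {W} in G with Y→· removed — back-door holds.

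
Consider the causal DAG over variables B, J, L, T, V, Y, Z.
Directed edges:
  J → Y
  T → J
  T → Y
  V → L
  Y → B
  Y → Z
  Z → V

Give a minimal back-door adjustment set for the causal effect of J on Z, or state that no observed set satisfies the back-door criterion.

desc(J)\{J}={B,L,V,Y,Z}; candidates ⊆ {T}.
size 0: {}; under {} J still reaches {B,L,T,V,Y,Z} ∋ Z.
{T}: J⊥Z given {T} in G with J→· removed — back-door holds.

J→Z: minimal back-door set {T}.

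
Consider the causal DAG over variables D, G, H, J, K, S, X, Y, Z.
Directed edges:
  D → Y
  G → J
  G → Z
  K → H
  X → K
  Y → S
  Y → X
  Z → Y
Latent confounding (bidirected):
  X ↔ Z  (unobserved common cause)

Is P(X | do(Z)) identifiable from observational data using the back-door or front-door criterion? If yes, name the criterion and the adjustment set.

desc(Z)\{Z}={H,K,S,X,Y}; candidates ⊆ {D,G,J}.
Z↔X: latent back-door arc(s) into Z.
size 0: {}; under {} Z still reaches {G,H,J,K,X} ∋ X.
size 1: {D}, {G}, {J}; under {D} Z still reaches {G,H,J,K,X} ∋ X.
size 2: {D,G}, {D,J}, {G,J}; under {D,G} Z still reaches {H,K,X} ∋ X.
Z↔X cannot be blocked by any observed set — no back-door set.
{Y}: (i) intercepts every directed Z→X path; (ii) no back-door Z→{Y}; (iii) {Z} blocks every back-door {Y}→X. Front-door holds.
P(X|do(Z)) = Σ_{Y} P(Y|Z) Σ_{Z'} P(X|Y,Z')P(Z').

P(X|do(Z)): frontdoor, adjust for {Y}.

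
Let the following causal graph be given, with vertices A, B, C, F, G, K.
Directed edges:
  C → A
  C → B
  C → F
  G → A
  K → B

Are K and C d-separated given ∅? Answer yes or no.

Bayes-Ball from K | ∅ reaches {B}.
C ∉ reach(K|∅) ⇒ K ⊥ C | ∅.

Yes — K ⊥ C | ∅.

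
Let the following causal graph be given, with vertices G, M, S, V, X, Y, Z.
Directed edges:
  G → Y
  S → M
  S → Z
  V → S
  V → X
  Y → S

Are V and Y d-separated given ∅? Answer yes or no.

Yes — V ⊥ Y | ∅.

Bayes-Ball from V | ∅ reaches {M,S,X,Z}.
Y ∉ reach(V|∅) ⇒ V ⊥ Y | ∅.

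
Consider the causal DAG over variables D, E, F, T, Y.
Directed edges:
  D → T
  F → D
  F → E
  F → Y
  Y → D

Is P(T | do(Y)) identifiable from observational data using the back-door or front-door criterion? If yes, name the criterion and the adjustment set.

P(T|do(Y)): backdoor, adjust for {F}.

desc(Y)\{Y}={D,T}; candidates ⊆ {E,F}.
size 0: {}; under {} Y still reaches {D,E,F,T} ∋ T.
{F}: Y⊥T given {F} in G with Y→· removed — back-door holds.
P(T|do(Y)) = Σ_{F} P(T|Y,F)·P(F).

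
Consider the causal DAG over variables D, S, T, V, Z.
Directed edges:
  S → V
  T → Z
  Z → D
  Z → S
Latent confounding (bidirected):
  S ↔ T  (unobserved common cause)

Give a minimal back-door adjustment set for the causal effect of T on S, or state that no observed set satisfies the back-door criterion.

desc(T)\{T}={D,S,V,Z}; candidates ⊆ {—}.
T↔S: latent back-door arc(s) into T.
size 0: {}; under {} T still reaches {S,V} ∋ S.
T↔S cannot be blocked by any observed set — no back-door set.

T→S: no observed back-door set.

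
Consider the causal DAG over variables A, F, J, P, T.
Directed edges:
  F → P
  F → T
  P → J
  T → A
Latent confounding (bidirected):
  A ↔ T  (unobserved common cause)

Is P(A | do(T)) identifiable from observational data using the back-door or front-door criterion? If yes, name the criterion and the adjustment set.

desc(T)\{T}={A}; candidates ⊆ {F,J,P}.
T↔A: latent back-door arc(s) into T.
size 0: {}; under {} T still reaches {A,F,J,P} ∋ A.
size 1: {F}, {J}, {P}; under {F} T still reaches {A} ∋ A.
size 2: {F,J}, {F,P}, {J,P}; under {F,J} T still reaches {A} ∋ A.
T↔A cannot be blocked by any observed set — no back-door set.
No mediator lies on a directed T→…→A path.
Neither criterion identifies P(A|do(T)) in this graph.

P(A|do(T)): not identifiable (no BD/FD set).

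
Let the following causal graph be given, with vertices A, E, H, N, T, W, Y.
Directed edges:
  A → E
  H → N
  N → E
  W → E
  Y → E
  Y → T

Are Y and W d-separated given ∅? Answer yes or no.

Yes — Y ⊥ W | ∅.

Bayes-Ball from Y | ∅ reaches {E,T}.
W ∉ reach(Y|∅) ⇒ Y ⊥ W | ∅.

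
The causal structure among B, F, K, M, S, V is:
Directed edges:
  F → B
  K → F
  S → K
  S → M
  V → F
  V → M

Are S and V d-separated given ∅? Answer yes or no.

Bayes-Ball from S | ∅ reaches {B,F,K,M}.
V ∉ reach(S|∅) ⇒ S ⊥ V | ∅.

Yes — S ⊥ V | ∅.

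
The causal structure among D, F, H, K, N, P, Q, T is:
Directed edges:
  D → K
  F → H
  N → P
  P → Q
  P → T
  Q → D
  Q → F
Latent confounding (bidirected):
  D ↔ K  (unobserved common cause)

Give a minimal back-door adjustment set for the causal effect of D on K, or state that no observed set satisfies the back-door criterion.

desc(D)\{D}={K}; candidates ⊆ {F,H,N,P,Q,T}.
D↔K: latent back-door arc(s) into D.
size 0: {}; under {} D still reaches {F,H,K,N,P,Q,T} ∋ K.
size 1: {F}, {H}, {N} …(+3); under {F} D still reaches {K,N,P,Q,T} ∋ K.
size 2: {F,H}, {F,N}, {F,P} …(+12); under {F,H} D still reaches {K,N,P,Q,T} ∋ K.
D↔K cannot be blocked by any observed set — no back-door set.

D→K: no observed back-door set.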